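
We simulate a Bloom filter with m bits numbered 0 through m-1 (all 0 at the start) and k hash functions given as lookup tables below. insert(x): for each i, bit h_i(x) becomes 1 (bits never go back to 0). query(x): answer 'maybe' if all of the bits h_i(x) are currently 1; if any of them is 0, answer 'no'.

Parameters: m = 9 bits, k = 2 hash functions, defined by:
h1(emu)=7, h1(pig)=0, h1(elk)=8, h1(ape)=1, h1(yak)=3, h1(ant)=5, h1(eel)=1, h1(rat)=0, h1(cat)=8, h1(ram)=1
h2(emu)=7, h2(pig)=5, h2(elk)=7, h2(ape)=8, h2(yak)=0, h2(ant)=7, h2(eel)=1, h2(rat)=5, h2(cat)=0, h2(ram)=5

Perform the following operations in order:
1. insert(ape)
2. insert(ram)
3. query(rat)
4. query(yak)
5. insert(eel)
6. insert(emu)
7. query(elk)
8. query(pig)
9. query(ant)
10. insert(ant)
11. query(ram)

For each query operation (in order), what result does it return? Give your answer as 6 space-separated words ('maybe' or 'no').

Answer: no no maybe no maybe maybe

Derivation:
Start: bits=000000000
Op 1: insert ape -> sets bits 1 8 -> bits=010000001
Op 2: insert ram -> sets bits 1 5 -> bits=010001001
Op 3: query rat -> checks bit0=0, bit5=1 (has a 0) -> no
Op 4: query yak -> checks bit0=0, bit3=0 (has a 0) -> no
Op 5: insert eel -> sets bits 1 -> bits=010001001
Op 6: insert emu -> sets bits 7 -> bits=010001011
Op 7: query elk -> checks bit7=1, bit8=1 (all 1) -> maybe
Op 8: query pig -> checks bit0=0, bit5=1 (has a 0) -> no
Op 9: query ant -> checks bit5=1, bit7=1 (all 1) -> maybe
Op 10: insert ant -> sets bits 5 7 -> bits=010001011
Op 11: query ram -> checks bit1=1, bit5=1 (all 1) -> maybe
Query results in order: no no maybe no maybe maybe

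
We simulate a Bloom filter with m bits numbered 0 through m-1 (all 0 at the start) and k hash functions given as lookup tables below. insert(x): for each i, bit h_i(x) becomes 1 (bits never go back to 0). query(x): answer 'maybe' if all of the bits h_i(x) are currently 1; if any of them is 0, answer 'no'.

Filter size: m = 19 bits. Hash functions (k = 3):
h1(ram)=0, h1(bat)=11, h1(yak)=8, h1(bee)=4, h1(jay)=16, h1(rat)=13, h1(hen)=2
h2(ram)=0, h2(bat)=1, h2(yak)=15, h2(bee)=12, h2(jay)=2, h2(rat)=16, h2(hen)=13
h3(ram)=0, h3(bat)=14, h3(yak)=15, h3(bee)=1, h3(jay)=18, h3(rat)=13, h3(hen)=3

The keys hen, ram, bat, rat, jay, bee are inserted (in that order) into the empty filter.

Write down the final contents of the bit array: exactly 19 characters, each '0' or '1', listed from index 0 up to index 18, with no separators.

Answer: 1111100000011110101

Derivation:
Start: bits=0000000000000000000
After insert 'hen': sets bits 2 3 13 -> bits=0011000000000100000
After insert 'ram': sets bits 0 -> bits=1011000000000100000
After insert 'bat': sets bits 1 11 14 -> bits=1111000000010110000
After insert 'rat': sets bits 13 16 -> bits=1111000000010110100
After insert 'jay': sets bits 2 16 18 -> bits=1111000000010110101
After insert 'bee': sets bits 1 4 12 -> bits=1111100000011110101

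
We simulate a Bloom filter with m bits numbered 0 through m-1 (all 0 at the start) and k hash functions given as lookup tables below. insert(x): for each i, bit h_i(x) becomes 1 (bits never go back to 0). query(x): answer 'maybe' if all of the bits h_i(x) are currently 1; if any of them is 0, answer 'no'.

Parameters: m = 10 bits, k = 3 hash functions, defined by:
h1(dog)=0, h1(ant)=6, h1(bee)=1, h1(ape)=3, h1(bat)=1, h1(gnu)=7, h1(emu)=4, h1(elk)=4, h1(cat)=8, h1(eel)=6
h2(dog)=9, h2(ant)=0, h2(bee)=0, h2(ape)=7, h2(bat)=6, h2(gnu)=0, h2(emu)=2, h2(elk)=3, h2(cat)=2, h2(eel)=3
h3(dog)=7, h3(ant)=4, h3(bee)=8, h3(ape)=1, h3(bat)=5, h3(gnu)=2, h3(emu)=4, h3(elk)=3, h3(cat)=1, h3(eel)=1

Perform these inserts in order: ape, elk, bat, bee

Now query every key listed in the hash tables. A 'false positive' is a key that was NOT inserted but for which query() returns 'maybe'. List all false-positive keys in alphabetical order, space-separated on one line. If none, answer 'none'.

Start: bits=0000000000
After insert 'ape': sets bits 1 3 7 -> bits=0101000100
After insert 'elk': sets bits 3 4 -> bits=0101100100
After insert 'bat': sets bits 1 5 6 -> bits=0101111100
After insert 'bee': sets bits 0 1 8 -> bits=1101111110
Not inserted: ant cat dog eel emu gnu — query each against bits=1101111110:
query ant: checks bit0=1, bit4=1, bit6=1 (all 1) -> maybe => FALSE POSITIVE
query cat: checks bit1=1, bit2=0, bit8=1 (has a 0) -> no => not a false positive
query dog: checks bit0=1, bit7=1, bit9=0 (has a 0) -> no => not a false positive
query eel: checks bit1=1, bit3=1, bit6=1 (all 1) -> maybe => FALSE POSITIVE
query emu: checks bit2=0, bit4=1 (has a 0) -> no => not a false positive
query gnu: checks bit0=1, bit2=0, bit7=1 (has a 0) -> no => not a false positive
False positives (alphabetical): ant eel

Answer: ant eel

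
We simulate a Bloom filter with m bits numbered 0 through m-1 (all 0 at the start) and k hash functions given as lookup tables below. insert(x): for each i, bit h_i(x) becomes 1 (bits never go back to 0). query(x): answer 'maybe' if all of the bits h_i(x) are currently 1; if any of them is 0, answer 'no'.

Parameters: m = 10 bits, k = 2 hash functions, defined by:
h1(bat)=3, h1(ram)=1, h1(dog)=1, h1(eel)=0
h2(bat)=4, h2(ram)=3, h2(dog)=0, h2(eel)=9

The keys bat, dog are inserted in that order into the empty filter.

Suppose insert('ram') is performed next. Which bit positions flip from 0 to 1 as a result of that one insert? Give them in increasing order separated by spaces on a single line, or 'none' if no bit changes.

Answer: none

Derivation:
Start: bits=0000000000
After insert 'bat': sets bits 3 4 -> bits=0001100000
After insert 'dog': sets bits 0 1 -> bits=1101100000
insert 'ram' would touch bits 1 3; currently bit1=1, bit3=1
Bits that are 0 among those (would change 0->1): none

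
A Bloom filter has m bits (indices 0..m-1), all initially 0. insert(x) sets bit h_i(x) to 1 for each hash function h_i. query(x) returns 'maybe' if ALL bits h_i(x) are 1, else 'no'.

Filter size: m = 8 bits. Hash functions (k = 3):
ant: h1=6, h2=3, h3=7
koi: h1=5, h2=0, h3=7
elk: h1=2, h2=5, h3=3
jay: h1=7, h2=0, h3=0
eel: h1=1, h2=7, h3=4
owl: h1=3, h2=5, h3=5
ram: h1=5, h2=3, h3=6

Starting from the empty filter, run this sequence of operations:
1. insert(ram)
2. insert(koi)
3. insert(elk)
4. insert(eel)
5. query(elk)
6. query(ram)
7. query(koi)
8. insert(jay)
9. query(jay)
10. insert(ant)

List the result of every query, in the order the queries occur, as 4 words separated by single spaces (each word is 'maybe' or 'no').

Start: bits=00000000
Op 1: insert ram -> sets bits 3 5 6 -> bits=00010110
Op 2: insert koi -> sets bits 0 5 7 -> bits=10010111
Op 3: insert elk -> sets bits 2 3 5 -> bits=10110111
Op 4: insert eel -> sets bits 1 4 7 -> bits=11111111
Op 5: query elk -> checks bit2=1, bit3=1, bit5=1 (all 1) -> maybe
Op 6: query ram -> checks bit3=1, bit5=1, bit6=1 (all 1) -> maybe
Op 7: query koi -> checks bit0=1, bit5=1, bit7=1 (all 1) -> maybe
Op 8: insert jay -> sets bits 0 7 -> bits=11111111
Op 9: query jay -> checks bit0=1, bit7=1 (all 1) -> maybe
Op 10: insert ant -> sets bits 3 6 7 -> bits=11111111
Query results in order: maybe maybe maybe maybe

Answer: maybe maybe maybe maybe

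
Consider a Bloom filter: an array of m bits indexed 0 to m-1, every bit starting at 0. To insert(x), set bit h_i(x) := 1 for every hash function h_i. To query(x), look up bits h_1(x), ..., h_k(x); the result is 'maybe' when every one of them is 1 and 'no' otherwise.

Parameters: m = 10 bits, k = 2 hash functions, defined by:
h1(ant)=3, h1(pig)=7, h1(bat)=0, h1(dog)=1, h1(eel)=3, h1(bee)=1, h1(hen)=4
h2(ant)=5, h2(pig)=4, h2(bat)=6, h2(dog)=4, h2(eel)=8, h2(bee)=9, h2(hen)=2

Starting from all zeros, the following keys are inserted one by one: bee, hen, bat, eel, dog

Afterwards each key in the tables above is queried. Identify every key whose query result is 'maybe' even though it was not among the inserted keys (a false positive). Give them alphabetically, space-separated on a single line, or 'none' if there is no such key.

Answer: none

Derivation:
Start: bits=0000000000
After insert 'bee': sets bits 1 9 -> bits=0100000001
After insert 'hen': sets bits 2 4 -> bits=0110100001
After insert 'bat': sets bits 0 6 -> bits=1110101001
After insert 'eel': sets bits 3 8 -> bits=1111101011
After insert 'dog': sets bits 1 4 -> bits=1111101011
Not inserted: ant pig — query each against bits=1111101011:
query ant: checks bit3=1, bit5=0 (has a 0) -> no => not a false positive
query pig: checks bit4=1, bit7=0 (has a 0) -> no => not a false positive
False positives (alphabetical): none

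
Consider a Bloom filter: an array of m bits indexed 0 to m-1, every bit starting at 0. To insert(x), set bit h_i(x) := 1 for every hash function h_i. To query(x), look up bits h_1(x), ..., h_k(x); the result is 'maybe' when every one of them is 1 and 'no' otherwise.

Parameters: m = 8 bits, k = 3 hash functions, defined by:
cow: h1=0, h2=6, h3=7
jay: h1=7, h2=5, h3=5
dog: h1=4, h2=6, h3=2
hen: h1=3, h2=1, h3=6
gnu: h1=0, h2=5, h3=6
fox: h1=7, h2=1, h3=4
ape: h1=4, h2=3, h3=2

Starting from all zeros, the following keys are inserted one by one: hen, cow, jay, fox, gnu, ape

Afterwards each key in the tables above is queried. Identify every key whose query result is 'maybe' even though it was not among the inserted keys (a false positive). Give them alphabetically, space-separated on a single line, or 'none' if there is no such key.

Start: bits=00000000
After insert 'hen': sets bits 1 3 6 -> bits=01010010
After insert 'cow': sets bits 0 6 7 -> bits=11010011
After insert 'jay': sets bits 5 7 -> bits=11010111
After insert 'fox': sets bits 1 4 7 -> bits=11011111
After insert 'gnu': sets bits 0 5 6 -> bits=11011111
After insert 'ape': sets bits 2 3 4 -> bits=11111111
Not inserted: dog — query each against bits=11111111:
query dog: checks bit2=1, bit4=1, bit6=1 (all 1) -> maybe => FALSE POSITIVE
False positives (alphabetical): dog

Answer: dog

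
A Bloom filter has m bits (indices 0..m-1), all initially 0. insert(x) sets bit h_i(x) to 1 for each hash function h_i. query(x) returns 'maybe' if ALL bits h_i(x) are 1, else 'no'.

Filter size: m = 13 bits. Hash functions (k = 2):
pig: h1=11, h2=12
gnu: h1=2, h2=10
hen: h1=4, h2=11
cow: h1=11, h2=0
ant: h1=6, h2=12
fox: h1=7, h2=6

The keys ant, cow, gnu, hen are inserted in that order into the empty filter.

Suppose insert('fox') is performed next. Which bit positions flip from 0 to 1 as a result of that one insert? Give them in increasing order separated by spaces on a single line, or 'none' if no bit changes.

Start: bits=0000000000000
After insert 'ant': sets bits 6 12 -> bits=0000001000001
After insert 'cow': sets bits 0 11 -> bits=1000001000011
After insert 'gnu': sets bits 2 10 -> bits=1010001000111
After insert 'hen': sets bits 4 11 -> bits=1010101000111
insert 'fox' would touch bits 6 7; currently bit6=1, bit7=0
Bits that are 0 among those (would change 0->1): 7

Answer: 7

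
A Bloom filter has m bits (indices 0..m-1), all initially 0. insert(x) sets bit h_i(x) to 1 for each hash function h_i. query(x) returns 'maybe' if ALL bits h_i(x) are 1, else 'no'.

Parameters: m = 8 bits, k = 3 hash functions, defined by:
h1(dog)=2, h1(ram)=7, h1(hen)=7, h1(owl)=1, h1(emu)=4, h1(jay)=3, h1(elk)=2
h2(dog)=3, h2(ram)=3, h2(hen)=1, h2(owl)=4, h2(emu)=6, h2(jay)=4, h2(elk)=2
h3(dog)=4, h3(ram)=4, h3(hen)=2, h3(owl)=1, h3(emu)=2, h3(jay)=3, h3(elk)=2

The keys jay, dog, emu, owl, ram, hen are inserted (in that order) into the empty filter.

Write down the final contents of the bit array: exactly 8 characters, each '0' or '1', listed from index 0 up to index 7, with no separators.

Answer: 01111011

Derivation:
Start: bits=00000000
After insert 'jay': sets bits 3 4 -> bits=00011000
After insert 'dog': sets bits 2 3 4 -> bits=00111000
After insert 'emu': sets bits 2 4 6 -> bits=00111010
After insert 'owl': sets bits 1 4 -> bits=01111010
After insert 'ram': sets bits 3 4 7 -> bits=01111011
After insert 'hen': sets bits 1 2 7 -> bits=01111011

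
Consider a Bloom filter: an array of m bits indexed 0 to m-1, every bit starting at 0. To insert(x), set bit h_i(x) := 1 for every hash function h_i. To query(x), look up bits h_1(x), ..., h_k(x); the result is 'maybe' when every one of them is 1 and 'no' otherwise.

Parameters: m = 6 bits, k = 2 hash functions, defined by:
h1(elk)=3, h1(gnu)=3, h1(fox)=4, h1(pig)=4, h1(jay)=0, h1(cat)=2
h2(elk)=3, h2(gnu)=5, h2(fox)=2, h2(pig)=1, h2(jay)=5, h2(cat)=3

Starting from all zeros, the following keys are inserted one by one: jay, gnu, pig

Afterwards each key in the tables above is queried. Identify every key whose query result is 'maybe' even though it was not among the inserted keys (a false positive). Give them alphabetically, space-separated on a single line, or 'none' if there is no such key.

Start: bits=000000
After insert 'jay': sets bits 0 5 -> bits=100001
After insert 'gnu': sets bits 3 5 -> bits=100101
After insert 'pig': sets bits 1 4 -> bits=110111
Not inserted: cat elk fox — query each against bits=110111:
query cat: checks bit2=0, bit3=1 (has a 0) -> no => not a false positive
query elk: checks bit3=1 (all 1) -> maybe => FALSE POSITIVE
query fox: checks bit2=0, bit4=1 (has a 0) -> no => not a false positive
False positives (alphabetical): elk

Answer: elk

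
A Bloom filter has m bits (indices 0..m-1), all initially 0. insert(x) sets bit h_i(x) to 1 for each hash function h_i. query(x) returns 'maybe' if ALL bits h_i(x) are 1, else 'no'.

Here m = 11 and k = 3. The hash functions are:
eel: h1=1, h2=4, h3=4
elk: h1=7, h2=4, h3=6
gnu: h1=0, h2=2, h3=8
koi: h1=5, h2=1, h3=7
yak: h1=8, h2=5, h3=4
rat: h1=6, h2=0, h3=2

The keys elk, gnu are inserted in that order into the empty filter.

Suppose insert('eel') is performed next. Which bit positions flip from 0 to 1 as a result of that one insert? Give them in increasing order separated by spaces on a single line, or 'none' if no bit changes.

Start: bits=00000000000
After insert 'elk': sets bits 4 6 7 -> bits=00001011000
After insert 'gnu': sets bits 0 2 8 -> bits=10101011100
insert 'eel' would touch bits 1 4; currently bit1=0, bit4=1
Bits that are 0 among those (would change 0->1): 1

Answer: 1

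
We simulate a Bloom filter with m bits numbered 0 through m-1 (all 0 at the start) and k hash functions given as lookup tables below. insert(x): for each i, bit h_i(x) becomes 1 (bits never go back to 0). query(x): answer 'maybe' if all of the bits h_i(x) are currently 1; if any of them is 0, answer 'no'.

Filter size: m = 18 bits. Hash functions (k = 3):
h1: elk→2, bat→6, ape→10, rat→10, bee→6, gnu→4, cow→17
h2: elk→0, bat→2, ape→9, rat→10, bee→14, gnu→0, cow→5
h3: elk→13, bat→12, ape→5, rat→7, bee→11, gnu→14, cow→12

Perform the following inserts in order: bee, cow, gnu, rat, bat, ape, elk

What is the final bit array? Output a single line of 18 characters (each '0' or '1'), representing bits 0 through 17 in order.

Answer: 101011110111111001

Derivation:
Start: bits=000000000000000000
After insert 'bee': sets bits 6 11 14 -> bits=000000100001001000
After insert 'cow': sets bits 5 12 17 -> bits=000001100001101001
After insert 'gnu': sets bits 0 4 14 -> bits=100011100001101001
After insert 'rat': sets bits 7 10 -> bits=100011110011101001
After insert 'bat': sets bits 2 6 12 -> bits=101011110011101001
After insert 'ape': sets bits 5 9 10 -> bits=101011110111101001
After insert 'elk': sets bits 0 2 13 -> bits=101011110111111001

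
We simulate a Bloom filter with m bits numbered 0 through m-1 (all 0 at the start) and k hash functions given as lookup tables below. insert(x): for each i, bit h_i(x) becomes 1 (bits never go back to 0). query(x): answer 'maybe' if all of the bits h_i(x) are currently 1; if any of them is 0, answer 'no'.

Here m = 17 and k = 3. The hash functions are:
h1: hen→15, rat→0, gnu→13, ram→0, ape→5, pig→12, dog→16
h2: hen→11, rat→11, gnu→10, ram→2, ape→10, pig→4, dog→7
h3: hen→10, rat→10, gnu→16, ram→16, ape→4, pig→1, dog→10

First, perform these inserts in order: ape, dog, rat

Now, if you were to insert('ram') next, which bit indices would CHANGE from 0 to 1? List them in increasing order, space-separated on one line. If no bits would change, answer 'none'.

Start: bits=00000000000000000
After insert 'ape': sets bits 4 5 10 -> bits=00001100001000000
After insert 'dog': sets bits 7 10 16 -> bits=00001101001000001
After insert 'rat': sets bits 0 10 11 -> bits=10001101001100001
insert 'ram' would touch bits 0 2 16; currently bit0=1, bit2=0, bit16=1
Bits that are 0 among those (would change 0->1): 2

Answer: 2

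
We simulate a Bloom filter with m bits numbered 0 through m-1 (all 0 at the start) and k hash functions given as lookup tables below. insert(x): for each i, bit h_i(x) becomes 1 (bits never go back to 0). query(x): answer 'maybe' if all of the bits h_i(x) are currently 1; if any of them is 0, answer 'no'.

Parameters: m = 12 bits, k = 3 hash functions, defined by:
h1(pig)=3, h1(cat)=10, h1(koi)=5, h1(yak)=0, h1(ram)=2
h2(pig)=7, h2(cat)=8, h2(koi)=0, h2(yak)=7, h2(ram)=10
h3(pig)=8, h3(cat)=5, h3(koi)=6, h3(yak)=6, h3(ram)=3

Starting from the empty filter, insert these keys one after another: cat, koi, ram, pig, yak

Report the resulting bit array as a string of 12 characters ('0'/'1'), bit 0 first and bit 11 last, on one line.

Start: bits=000000000000
After insert 'cat': sets bits 5 8 10 -> bits=000001001010
After insert 'koi': sets bits 0 5 6 -> bits=100001101010
After insert 'ram': sets bits 2 3 10 -> bits=101101101010
After insert 'pig': sets bits 3 7 8 -> bits=101101111010
After insert 'yak': sets bits 0 6 7 -> bits=101101111010

Answer: 101101111010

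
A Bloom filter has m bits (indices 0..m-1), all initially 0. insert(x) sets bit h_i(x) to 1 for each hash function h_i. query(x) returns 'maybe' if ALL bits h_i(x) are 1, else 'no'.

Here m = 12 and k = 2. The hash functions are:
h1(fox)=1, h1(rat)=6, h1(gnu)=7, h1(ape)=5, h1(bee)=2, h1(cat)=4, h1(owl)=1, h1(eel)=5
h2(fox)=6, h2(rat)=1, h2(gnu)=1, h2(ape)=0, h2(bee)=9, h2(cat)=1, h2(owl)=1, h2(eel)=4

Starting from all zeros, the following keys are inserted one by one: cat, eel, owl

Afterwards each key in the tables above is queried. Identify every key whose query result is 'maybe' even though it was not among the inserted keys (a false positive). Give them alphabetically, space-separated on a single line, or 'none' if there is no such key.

Start: bits=000000000000
After insert 'cat': sets bits 1 4 -> bits=010010000000
After insert 'eel': sets bits 4 5 -> bits=010011000000
After insert 'owl': sets bits 1 -> bits=010011000000
Not inserted: ape bee fox gnu rat — query each against bits=010011000000:
query ape: checks bit0=0, bit5=1 (has a 0) -> no => not a false positive
query bee: checks bit2=0, bit9=0 (has a 0) -> no => not a false positive
query fox: checks bit1=1, bit6=0 (has a 0) -> no => not a false positive
query gnu: checks bit1=1, bit7=0 (has a 0) -> no => not a false positive
query rat: checks bit1=1, bit6=0 (has a 0) -> no => not a false positive
False positives (alphabetical): none

Answer: none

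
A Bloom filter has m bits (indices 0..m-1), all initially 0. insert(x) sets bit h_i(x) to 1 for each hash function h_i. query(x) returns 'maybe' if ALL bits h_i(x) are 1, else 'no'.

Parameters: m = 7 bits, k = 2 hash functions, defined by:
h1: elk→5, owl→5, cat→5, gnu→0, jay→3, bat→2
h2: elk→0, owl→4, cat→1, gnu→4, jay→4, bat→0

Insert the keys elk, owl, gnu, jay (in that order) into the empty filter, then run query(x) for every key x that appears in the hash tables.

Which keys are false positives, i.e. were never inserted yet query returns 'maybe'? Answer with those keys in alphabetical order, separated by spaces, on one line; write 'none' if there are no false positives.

Answer: none

Derivation:
Start: bits=0000000
After insert 'elk': sets bits 0 5 -> bits=1000010
After insert 'owl': sets bits 4 5 -> bits=1000110
After insert 'gnu': sets bits 0 4 -> bits=1000110
After insert 'jay': sets bits 3 4 -> bits=1001110
Not inserted: bat cat — query each against bits=1001110:
query bat: checks bit0=1, bit2=0 (has a 0) -> no => not a false positive
query cat: checks bit1=0, bit5=1 (has a 0) -> no => not a false positive
False positives (alphabetical): none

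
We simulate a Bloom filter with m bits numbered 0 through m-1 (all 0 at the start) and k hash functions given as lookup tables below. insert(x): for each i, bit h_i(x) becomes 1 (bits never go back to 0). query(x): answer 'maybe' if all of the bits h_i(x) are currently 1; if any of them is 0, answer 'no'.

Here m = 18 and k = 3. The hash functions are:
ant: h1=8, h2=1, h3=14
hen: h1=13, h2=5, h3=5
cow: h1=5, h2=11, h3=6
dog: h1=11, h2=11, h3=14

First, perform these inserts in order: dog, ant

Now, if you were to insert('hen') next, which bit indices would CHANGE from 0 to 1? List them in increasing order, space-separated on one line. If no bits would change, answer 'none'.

Start: bits=000000000000000000
After insert 'dog': sets bits 11 14 -> bits=000000000001001000
After insert 'ant': sets bits 1 8 14 -> bits=010000001001001000
insert 'hen' would touch bits 5 13; currently bit5=0, bit13=0
Bits that are 0 among those (would change 0->1): 5 13

Answer: 5 13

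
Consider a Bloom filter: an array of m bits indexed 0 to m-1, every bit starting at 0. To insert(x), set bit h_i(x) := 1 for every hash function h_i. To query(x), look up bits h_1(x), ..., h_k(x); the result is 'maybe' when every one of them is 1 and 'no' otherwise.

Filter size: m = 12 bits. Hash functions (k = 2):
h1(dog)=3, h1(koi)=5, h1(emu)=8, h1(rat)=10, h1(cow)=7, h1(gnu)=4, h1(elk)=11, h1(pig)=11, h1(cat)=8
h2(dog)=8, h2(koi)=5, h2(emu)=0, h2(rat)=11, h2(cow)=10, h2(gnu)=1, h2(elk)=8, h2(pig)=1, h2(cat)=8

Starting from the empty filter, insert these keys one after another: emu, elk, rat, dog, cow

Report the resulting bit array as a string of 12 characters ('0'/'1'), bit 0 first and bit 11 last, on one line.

Answer: 100100011011

Derivation:
Start: bits=000000000000
After insert 'emu': sets bits 0 8 -> bits=100000001000
After insert 'elk': sets bits 8 11 -> bits=100000001001
After insert 'rat': sets bits 10 11 -> bits=100000001011
After insert 'dog': sets bits 3 8 -> bits=100100001011
After insert 'cow': sets bits 7 10 -> bits=100100011011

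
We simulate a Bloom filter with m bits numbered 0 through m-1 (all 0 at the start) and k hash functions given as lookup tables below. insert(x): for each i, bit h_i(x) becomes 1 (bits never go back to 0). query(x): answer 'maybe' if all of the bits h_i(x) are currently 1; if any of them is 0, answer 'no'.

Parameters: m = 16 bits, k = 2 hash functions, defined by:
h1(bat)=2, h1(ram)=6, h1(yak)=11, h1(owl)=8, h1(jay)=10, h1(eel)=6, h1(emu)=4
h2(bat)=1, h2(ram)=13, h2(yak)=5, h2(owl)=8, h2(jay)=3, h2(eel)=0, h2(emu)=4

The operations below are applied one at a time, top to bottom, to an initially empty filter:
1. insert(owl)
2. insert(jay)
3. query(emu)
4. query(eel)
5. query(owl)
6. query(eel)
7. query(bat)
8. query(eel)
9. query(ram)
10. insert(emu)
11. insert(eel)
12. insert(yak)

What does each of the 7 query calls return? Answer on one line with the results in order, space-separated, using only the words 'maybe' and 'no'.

Start: bits=0000000000000000
Op 1: insert owl -> sets bits 8 -> bits=0000000010000000
Op 2: insert jay -> sets bits 3 10 -> bits=0001000010100000
Op 3: query emu -> checks bit4=0 (has a 0) -> no
Op 4: query eel -> checks bit0=0, bit6=0 (has a 0) -> no
Op 5: query owl -> checks bit8=1 (all 1) -> maybe
Op 6: query eel -> checks bit0=0, bit6=0 (has a 0) -> no
Op 7: query bat -> checks bit1=0, bit2=0 (has a 0) -> no
Op 8: query eel -> checks bit0=0, bit6=0 (has a 0) -> no
Op 9: query ram -> checks bit6=0, bit13=0 (has a 0) -> no
Op 10: insert emu -> sets bits 4 -> bits=0001100010100000
Op 11: insert eel -> sets bits 0 6 -> bits=1001101010100000
Op 12: insert yak -> sets bits 5 11 -> bits=1001111010110000
Query results in order: no no maybe no no no no

Answer: no no maybe no no no no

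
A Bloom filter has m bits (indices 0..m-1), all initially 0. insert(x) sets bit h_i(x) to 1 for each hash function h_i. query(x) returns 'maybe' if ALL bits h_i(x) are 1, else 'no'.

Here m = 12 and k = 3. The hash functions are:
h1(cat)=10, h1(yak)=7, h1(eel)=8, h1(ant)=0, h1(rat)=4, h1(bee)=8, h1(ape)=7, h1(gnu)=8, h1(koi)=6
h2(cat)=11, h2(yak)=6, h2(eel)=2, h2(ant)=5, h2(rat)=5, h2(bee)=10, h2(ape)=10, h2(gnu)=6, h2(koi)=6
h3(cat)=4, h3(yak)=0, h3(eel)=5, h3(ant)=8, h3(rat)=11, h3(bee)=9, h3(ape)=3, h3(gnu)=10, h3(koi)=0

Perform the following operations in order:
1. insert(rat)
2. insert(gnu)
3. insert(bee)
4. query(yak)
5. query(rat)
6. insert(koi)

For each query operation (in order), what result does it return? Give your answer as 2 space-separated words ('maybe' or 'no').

Start: bits=000000000000
Op 1: insert rat -> sets bits 4 5 11 -> bits=000011000001
Op 2: insert gnu -> sets bits 6 8 10 -> bits=000011101011
Op 3: insert bee -> sets bits 8 9 10 -> bits=000011101111
Op 4: query yak -> checks bit0=0, bit6=1, bit7=0 (has a 0) -> no
Op 5: query rat -> checks bit4=1, bit5=1, bit11=1 (all 1) -> maybe
Op 6: insert koi -> sets bits 0 6 -> bits=100011101111
Query results in order: no maybe

Answer: no maybe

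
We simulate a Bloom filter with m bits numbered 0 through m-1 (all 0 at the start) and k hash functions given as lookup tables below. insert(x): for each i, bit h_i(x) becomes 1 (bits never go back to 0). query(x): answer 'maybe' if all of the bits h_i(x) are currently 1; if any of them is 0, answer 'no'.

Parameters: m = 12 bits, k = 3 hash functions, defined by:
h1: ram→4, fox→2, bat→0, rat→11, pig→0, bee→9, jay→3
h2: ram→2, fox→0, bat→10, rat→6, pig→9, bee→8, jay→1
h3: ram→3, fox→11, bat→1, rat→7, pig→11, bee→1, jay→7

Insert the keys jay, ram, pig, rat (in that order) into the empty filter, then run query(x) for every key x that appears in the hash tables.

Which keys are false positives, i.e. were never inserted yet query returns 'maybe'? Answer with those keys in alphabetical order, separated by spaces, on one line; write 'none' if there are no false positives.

Start: bits=000000000000
After insert 'jay': sets bits 1 3 7 -> bits=010100010000
After insert 'ram': sets bits 2 3 4 -> bits=011110010000
After insert 'pig': sets bits 0 9 11 -> bits=111110010101
After insert 'rat': sets bits 6 7 11 -> bits=111110110101
Not inserted: bat bee fox — query each against bits=111110110101:
query bat: checks bit0=1, bit1=1, bit10=0 (has a 0) -> no => not a false positive
query bee: checks bit1=1, bit8=0, bit9=1 (has a 0) -> no => not a false positive
query fox: checks bit0=1, bit2=1, bit11=1 (all 1) -> maybe => FALSE POSITIVE
False positives (alphabetical): fox

Answer: fox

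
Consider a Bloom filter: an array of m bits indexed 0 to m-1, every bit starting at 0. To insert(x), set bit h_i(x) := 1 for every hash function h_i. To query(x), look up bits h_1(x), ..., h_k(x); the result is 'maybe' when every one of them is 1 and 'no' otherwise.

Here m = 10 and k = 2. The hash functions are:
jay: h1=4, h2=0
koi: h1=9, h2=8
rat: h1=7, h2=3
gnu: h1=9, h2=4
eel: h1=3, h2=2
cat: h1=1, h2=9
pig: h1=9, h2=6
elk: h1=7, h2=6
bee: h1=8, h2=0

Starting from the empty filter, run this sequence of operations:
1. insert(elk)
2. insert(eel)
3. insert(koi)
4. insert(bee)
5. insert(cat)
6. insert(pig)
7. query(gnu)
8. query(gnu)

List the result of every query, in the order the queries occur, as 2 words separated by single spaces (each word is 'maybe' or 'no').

Answer: no no

Derivation:
Start: bits=0000000000
Op 1: insert elk -> sets bits 6 7 -> bits=0000001100
Op 2: insert eel -> sets bits 2 3 -> bits=0011001100
Op 3: insert koi -> sets bits 8 9 -> bits=0011001111
Op 4: insert bee -> sets bits 0 8 -> bits=1011001111
Op 5: insert cat -> sets bits 1 9 -> bits=1111001111
Op 6: insert pig -> sets bits 6 9 -> bits=1111001111
Op 7: query gnu -> checks bit4=0, bit9=1 (has a 0) -> no
Op 8: query gnu -> checks bit4=0, bit9=1 (has a 0) -> no
Query results in order: no no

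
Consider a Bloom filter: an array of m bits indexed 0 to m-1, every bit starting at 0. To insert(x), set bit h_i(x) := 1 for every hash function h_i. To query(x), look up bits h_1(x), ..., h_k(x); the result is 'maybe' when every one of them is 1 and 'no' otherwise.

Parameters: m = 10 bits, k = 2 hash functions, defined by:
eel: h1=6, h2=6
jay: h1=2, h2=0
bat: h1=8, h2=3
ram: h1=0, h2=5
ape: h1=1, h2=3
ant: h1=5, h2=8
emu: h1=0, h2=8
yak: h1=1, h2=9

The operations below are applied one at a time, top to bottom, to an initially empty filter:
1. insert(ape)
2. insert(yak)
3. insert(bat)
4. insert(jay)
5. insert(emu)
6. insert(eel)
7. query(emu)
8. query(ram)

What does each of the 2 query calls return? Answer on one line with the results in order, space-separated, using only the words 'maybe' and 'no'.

Answer: maybe no

Derivation:
Start: bits=0000000000
Op 1: insert ape -> sets bits 1 3 -> bits=0101000000
Op 2: insert yak -> sets bits 1 9 -> bits=0101000001
Op 3: insert bat -> sets bits 3 8 -> bits=0101000011
Op 4: insert jay -> sets bits 0 2 -> bits=1111000011
Op 5: insert emu -> sets bits 0 8 -> bits=1111000011
Op 6: insert eel -> sets bits 6 -> bits=1111001011
Op 7: query emu -> checks bit0=1, bit8=1 (all 1) -> maybe
Op 8: query ram -> checks bit0=1, bit5=0 (has a 0) -> no
Query results in order: maybe no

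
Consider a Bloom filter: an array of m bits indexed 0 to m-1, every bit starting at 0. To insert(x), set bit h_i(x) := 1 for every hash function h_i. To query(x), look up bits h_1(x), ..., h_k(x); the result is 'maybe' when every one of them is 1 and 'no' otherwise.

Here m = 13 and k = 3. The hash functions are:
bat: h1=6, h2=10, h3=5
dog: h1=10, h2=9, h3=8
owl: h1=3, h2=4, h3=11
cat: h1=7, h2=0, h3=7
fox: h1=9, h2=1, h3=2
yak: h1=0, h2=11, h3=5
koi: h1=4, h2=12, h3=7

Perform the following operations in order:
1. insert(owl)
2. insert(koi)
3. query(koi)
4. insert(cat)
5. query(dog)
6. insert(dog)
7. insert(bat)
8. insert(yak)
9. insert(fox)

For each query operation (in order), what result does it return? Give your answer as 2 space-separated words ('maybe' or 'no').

Answer: maybe no

Derivation:
Start: bits=0000000000000
Op 1: insert owl -> sets bits 3 4 11 -> bits=0001100000010
Op 2: insert koi -> sets bits 4 7 12 -> bits=0001100100011
Op 3: query koi -> checks bit4=1, bit7=1, bit12=1 (all 1) -> maybe
Op 4: insert cat -> sets bits 0 7 -> bits=1001100100011
Op 5: query dog -> checks bit8=0, bit9=0, bit10=0 (has a 0) -> no
Op 6: insert dog -> sets bits 8 9 10 -> bits=1001100111111
Op 7: insert bat -> sets bits 5 6 10 -> bits=1001111111111
Op 8: insert yak -> sets bits 0 5 11 -> bits=1001111111111
Op 9: insert fox -> sets bits 1 2 9 -> bits=1111111111111
Query results in order: maybe no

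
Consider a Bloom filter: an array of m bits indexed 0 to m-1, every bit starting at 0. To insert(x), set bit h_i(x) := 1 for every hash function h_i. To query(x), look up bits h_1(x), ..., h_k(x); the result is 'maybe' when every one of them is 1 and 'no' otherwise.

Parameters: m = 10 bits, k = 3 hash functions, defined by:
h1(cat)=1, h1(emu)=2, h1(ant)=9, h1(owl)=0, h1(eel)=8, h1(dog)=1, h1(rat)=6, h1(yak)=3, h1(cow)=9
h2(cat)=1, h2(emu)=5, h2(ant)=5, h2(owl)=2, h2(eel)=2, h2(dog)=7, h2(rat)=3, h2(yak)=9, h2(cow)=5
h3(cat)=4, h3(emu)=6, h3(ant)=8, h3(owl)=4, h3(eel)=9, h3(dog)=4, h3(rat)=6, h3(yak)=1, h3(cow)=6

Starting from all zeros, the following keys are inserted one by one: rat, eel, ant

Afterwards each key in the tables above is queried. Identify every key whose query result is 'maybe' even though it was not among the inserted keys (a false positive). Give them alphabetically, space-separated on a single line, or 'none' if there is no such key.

Answer: cow emu

Derivation:
Start: bits=0000000000
After insert 'rat': sets bits 3 6 -> bits=0001001000
After insert 'eel': sets bits 2 8 9 -> bits=0011001011
After insert 'ant': sets bits 5 8 9 -> bits=0011011011
Not inserted: cat cow dog emu owl yak — query each against bits=0011011011:
query cat: checks bit1=0, bit4=0 (has a 0) -> no => not a false positive
query cow: checks bit5=1, bit6=1, bit9=1 (all 1) -> maybe => FALSE POSITIVE
query dog: checks bit1=0, bit4=0, bit7=0 (has a 0) -> no => not a false positive
query emu: checks bit2=1, bit5=1, bit6=1 (all 1) -> maybe => FALSE POSITIVE
query owl: checks bit0=0, bit2=1, bit4=0 (has a 0) -> no => not a false positive
query yak: checks bit1=0, bit3=1, bit9=1 (has a 0) -> no => not a false positive
False positives (alphabetical): cow emu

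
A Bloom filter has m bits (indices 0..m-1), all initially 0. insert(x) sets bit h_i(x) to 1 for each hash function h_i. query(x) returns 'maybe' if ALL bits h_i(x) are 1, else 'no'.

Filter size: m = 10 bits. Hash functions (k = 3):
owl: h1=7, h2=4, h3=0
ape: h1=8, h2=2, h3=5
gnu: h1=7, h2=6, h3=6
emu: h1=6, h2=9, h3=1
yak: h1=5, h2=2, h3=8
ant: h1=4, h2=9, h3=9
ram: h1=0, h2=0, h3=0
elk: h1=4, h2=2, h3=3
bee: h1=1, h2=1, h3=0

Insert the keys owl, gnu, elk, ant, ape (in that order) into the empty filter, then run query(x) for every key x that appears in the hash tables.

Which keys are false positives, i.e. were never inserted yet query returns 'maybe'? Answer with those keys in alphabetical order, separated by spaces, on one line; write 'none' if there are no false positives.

Answer: ram yak

Derivation:
Start: bits=0000000000
After insert 'owl': sets bits 0 4 7 -> bits=1000100100
After insert 'gnu': sets bits 6 7 -> bits=1000101100
After insert 'elk': sets bits 2 3 4 -> bits=1011101100
After insert 'ant': sets bits 4 9 -> bits=1011101101
After insert 'ape': sets bits 2 5 8 -> bits=1011111111
Not inserted: bee emu ram yak — query each against bits=1011111111:
query bee: checks bit0=1, bit1=0 (has a 0) -> no => not a false positive
query emu: checks bit1=0, bit6=1, bit9=1 (has a 0) -> no => not a false positive
query ram: checks bit0=1 (all 1) -> maybe => FALSE POSITIVE
query yak: checks bit2=1, bit5=1, bit8=1 (all 1) -> maybe => FALSE POSITIVE
False positives (alphabetical): ram yak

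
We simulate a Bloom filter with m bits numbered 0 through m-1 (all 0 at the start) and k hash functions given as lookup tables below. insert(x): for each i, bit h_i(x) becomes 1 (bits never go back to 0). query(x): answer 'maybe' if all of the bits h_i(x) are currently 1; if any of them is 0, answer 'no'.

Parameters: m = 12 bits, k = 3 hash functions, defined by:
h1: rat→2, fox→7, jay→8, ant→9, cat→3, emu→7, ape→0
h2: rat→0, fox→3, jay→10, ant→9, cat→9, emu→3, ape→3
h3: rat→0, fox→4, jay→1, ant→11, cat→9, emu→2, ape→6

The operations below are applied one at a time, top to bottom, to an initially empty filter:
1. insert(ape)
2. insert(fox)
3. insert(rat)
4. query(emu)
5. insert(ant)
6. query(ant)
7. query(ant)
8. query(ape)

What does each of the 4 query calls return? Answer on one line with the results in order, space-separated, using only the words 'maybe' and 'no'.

Answer: maybe maybe maybe maybe

Derivation:
Start: bits=000000000000
Op 1: insert ape -> sets bits 0 3 6 -> bits=100100100000
Op 2: insert fox -> sets bits 3 4 7 -> bits=100110110000
Op 3: insert rat -> sets bits 0 2 -> bits=101110110000
Op 4: query emu -> checks bit2=1, bit3=1, bit7=1 (all 1) -> maybe
Op 5: insert ant -> sets bits 9 11 -> bits=101110110101
Op 6: query ant -> checks bit9=1, bit11=1 (all 1) -> maybe
Op 7: query ant -> checks bit9=1, bit11=1 (all 1) -> maybe
Op 8: query ape -> checks bit0=1, bit3=1, bit6=1 (all 1) -> maybe
Query results in order: maybe maybe maybe maybe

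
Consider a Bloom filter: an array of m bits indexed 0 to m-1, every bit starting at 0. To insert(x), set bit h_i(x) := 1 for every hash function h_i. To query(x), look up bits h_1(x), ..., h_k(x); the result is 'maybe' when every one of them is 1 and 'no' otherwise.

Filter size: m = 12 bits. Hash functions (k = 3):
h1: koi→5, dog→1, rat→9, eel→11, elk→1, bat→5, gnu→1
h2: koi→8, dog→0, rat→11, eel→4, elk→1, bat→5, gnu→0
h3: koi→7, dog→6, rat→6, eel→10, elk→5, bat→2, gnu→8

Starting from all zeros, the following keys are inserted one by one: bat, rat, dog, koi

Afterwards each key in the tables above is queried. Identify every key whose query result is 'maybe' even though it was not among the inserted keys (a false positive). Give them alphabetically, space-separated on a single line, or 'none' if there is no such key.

Answer: elk gnu

Derivation:
Start: bits=000000000000
After insert 'bat': sets bits 2 5 -> bits=001001000000
After insert 'rat': sets bits 6 9 11 -> bits=001001100101
After insert 'dog': sets bits 0 1 6 -> bits=111001100101
After insert 'koi': sets bits 5 7 8 -> bits=111001111101
Not inserted: eel elk gnu — query each against bits=111001111101:
query eel: checks bit4=0, bit10=0, bit11=1 (has a 0) -> no => not a false positive
query elk: checks bit1=1, bit5=1 (all 1) -> maybe => FALSE POSITIVE
query gnu: checks bit0=1, bit1=1, bit8=1 (all 1) -> maybe => FALSE POSITIVE
False positives (alphabetical): elk gnu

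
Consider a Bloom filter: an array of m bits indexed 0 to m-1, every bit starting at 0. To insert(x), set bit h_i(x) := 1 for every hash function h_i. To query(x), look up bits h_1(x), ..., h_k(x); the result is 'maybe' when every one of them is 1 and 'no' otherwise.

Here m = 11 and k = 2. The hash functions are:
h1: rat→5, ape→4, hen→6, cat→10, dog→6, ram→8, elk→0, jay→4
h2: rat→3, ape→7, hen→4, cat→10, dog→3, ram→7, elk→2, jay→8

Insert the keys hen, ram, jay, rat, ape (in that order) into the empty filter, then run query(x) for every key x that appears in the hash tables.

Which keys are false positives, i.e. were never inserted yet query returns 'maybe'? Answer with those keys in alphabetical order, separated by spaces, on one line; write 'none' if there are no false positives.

Answer: dog

Derivation:
Start: bits=00000000000
After insert 'hen': sets bits 4 6 -> bits=00001010000
After insert 'ram': sets bits 7 8 -> bits=00001011100
After insert 'jay': sets bits 4 8 -> bits=00001011100
After insert 'rat': sets bits 3 5 -> bits=00011111100
After insert 'ape': sets bits 4 7 -> bits=00011111100
Not inserted: cat dog elk — query each against bits=00011111100:
query cat: checks bit10=0 (has a 0) -> no => not a false positive
query dog: checks bit3=1, bit6=1 (all 1) -> maybe => FALSE POSITIVE
query elk: checks bit0=0, bit2=0 (has a 0) -> no => not a false positive
False positives (alphabetical): dog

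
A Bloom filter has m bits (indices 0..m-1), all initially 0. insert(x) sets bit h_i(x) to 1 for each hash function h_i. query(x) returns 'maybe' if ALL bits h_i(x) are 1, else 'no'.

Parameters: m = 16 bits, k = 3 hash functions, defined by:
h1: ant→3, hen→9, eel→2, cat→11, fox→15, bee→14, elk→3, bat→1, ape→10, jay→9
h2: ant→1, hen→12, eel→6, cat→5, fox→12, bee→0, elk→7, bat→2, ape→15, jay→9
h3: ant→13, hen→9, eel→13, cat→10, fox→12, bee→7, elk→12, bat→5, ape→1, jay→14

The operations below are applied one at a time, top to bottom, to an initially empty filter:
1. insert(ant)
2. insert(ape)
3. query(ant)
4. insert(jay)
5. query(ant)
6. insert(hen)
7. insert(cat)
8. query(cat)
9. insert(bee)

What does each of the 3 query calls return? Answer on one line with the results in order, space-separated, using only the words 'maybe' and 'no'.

Start: bits=0000000000000000
Op 1: insert ant -> sets bits 1 3 13 -> bits=0101000000000100
Op 2: insert ape -> sets bits 1 10 15 -> bits=0101000000100101
Op 3: query ant -> checks bit1=1, bit3=1, bit13=1 (all 1) -> maybe
Op 4: insert jay -> sets bits 9 14 -> bits=0101000001100111
Op 5: query ant -> checks bit1=1, bit3=1, bit13=1 (all 1) -> maybe
Op 6: insert hen -> sets bits 9 12 -> bits=0101000001101111
Op 7: insert cat -> sets bits 5 10 11 -> bits=0101010001111111
Op 8: query cat -> checks bit5=1, bit10=1, bit11=1 (all 1) -> maybe
Op 9: insert bee -> sets bits 0 7 14 -> bits=1101010101111111
Query results in order: maybe maybe maybe

Answer: maybe maybe maybe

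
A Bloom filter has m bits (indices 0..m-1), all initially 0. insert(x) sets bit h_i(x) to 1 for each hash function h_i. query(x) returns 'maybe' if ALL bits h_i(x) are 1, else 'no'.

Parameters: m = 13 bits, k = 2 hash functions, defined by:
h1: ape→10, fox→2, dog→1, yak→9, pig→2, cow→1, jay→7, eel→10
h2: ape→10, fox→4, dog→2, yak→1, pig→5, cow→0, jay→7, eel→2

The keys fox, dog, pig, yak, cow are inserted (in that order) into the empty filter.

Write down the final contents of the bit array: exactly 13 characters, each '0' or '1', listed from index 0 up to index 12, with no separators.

Start: bits=0000000000000
After insert 'fox': sets bits 2 4 -> bits=0010100000000
After insert 'dog': sets bits 1 2 -> bits=0110100000000
After insert 'pig': sets bits 2 5 -> bits=0110110000000
After insert 'yak': sets bits 1 9 -> bits=0110110001000
After insert 'cow': sets bits 0 1 -> bits=1110110001000

Answer: 1110110001000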